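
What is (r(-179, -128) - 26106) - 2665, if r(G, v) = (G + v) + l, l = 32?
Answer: -29046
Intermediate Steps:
r(G, v) = 32 + G + v (r(G, v) = (G + v) + 32 = 32 + G + v)
(r(-179, -128) - 26106) - 2665 = ((32 - 179 - 128) - 26106) - 2665 = (-275 - 26106) - 2665 = -26381 - 2665 = -29046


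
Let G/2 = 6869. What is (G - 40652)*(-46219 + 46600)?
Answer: -10254234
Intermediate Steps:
G = 13738 (G = 2*6869 = 13738)
(G - 40652)*(-46219 + 46600) = (13738 - 40652)*(-46219 + 46600) = -26914*381 = -10254234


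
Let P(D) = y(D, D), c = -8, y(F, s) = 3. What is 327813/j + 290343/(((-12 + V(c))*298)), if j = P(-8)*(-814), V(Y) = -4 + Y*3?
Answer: -769424761/4851440 ≈ -158.60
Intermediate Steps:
P(D) = 3
V(Y) = -4 + 3*Y
j = -2442 (j = 3*(-814) = -2442)
327813/j + 290343/(((-12 + V(c))*298)) = 327813/(-2442) + 290343/(((-12 + (-4 + 3*(-8)))*298)) = 327813*(-1/2442) + 290343/(((-12 + (-4 - 24))*298)) = -109271/814 + 290343/(((-12 - 28)*298)) = -109271/814 + 290343/((-40*298)) = -109271/814 + 290343/(-11920) = -109271/814 + 290343*(-1/11920) = -109271/814 - 290343/11920 = -769424761/4851440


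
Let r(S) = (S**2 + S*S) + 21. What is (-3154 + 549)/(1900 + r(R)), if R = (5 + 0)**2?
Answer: -2605/3171 ≈ -0.82151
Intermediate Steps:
R = 25 (R = 5**2 = 25)
r(S) = 21 + 2*S**2 (r(S) = (S**2 + S**2) + 21 = 2*S**2 + 21 = 21 + 2*S**2)
(-3154 + 549)/(1900 + r(R)) = (-3154 + 549)/(1900 + (21 + 2*25**2)) = -2605/(1900 + (21 + 2*625)) = -2605/(1900 + (21 + 1250)) = -2605/(1900 + 1271) = -2605/3171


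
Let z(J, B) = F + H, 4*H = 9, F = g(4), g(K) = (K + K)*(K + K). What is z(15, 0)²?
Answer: 70225/16 ≈ 4389.1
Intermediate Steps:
g(K) = 4*K² (g(K) = (2*K)*(2*K) = 4*K²)
F = 64 (F = 4*4² = 4*16 = 64)
H = 9/4 (H = (¼)*9 = 9/4 ≈ 2.2500)
z(J, B) = 265/4 (z(J, B) = 64 + 9/4 = 265/4)
z(15, 0)² = (265/4)² = 70225/16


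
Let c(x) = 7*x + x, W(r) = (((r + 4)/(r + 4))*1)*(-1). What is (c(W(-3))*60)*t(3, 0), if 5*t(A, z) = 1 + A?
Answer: -384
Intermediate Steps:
t(A, z) = ⅕ + A/5 (t(A, z) = (1 + A)/5 = ⅕ + A/5)
W(r) = -1 (W(r) = (((4 + r)/(4 + r))*1)*(-1) = (1*1)*(-1) = 1*(-1) = -1)
c(x) = 8*x
(c(W(-3))*60)*t(3, 0) = ((8*(-1))*60)*(⅕ + (⅕)*3) = (-8*60)*(⅕ + ⅗) = -480*⅘ = -384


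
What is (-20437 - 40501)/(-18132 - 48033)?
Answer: 60938/66165 ≈ 0.92100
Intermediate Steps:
(-20437 - 40501)/(-18132 - 48033) = -60938/(-66165) = -60938*(-1/66165) = 60938/66165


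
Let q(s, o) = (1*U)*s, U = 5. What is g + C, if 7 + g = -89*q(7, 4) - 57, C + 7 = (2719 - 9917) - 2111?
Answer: -12495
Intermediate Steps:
C = -9316 (C = -7 + ((2719 - 9917) - 2111) = -7 + (-7198 - 2111) = -7 - 9309 = -9316)
q(s, o) = 5*s (q(s, o) = (1*5)*s = 5*s)
g = -3179 (g = -7 + (-445*7 - 57) = -7 + (-89*35 - 57) = -7 + (-3115 - 57) = -7 - 3172 = -3179)
g + C = -3179 - 9316 = -12495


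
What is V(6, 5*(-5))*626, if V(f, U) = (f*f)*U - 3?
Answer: -565278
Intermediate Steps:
V(f, U) = -3 + U*f**2 (V(f, U) = f**2*U - 3 = U*f**2 - 3 = -3 + U*f**2)
V(6, 5*(-5))*626 = (-3 + (5*(-5))*6**2)*626 = (-3 - 25*36)*626 = (-3 - 900)*626 = -903*626 = -565278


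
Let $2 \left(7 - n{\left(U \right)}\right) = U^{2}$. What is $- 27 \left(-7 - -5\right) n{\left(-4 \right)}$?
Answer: $-54$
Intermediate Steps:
$n{\left(U \right)} = 7 - \frac{U^{2}}{2}$
$- 27 \left(-7 - -5\right) n{\left(-4 \right)} = - 27 \left(-7 - -5\right) \left(7 - \frac{\left(-4\right)^{2}}{2}\right) = - 27 \left(-7 + 5\right) \left(7 - 8\right) = \left(-27\right) \left(-2\right) \left(7 - 8\right) = 54 \left(-1\right) = -54$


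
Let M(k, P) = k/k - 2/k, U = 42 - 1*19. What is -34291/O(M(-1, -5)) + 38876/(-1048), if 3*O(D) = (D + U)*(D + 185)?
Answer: -37229599/640328 ≈ -58.141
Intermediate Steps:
U = 23 (U = 42 - 19 = 23)
M(k, P) = 1 - 2/k
O(D) = (23 + D)*(185 + D)/3 (O(D) = ((D + 23)*(D + 185))/3 = ((23 + D)*(185 + D))/3 = (23 + D)*(185 + D)/3)
-34291/O(M(-1, -5)) + 38876/(-1048) = -34291/(4255/3 + ((-2 - 1)/(-1))²/3 + 208*((-2 - 1)/(-1))/3) + 38876/(-1048) = -34291/(4255/3 + (-1*(-3))²/3 + 208*(-1*(-3))/3) + 38876*(-1/1048) = -34291/(4255/3 + (⅓)*3² + (208/3)*3) - 9719/262 = -34291/(4255/3 + (⅓)*9 + 208) - 9719/262 = -34291/(4255/3 + 3 + 208) - 9719/262 = -34291/4888/3 - 9719/262 = -34291*3/4888 - 9719/262 = -102873/4888 - 9719/262 = -37229599/640328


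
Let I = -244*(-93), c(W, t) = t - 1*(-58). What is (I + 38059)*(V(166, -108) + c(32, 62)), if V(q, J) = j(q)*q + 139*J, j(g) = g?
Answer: 769350664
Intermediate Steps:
c(W, t) = 58 + t (c(W, t) = t + 58 = 58 + t)
I = 22692
V(q, J) = q² + 139*J (V(q, J) = q*q + 139*J = q² + 139*J)
(I + 38059)*(V(166, -108) + c(32, 62)) = (22692 + 38059)*((166² + 139*(-108)) + (58 + 62)) = 60751*((27556 - 15012) + 120) = 60751*(12544 + 120) = 60751*12664 = 769350664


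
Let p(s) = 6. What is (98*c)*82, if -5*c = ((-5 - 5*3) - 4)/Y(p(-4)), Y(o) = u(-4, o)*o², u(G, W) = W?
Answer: 8036/45 ≈ 178.58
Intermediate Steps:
Y(o) = o³ (Y(o) = o*o² = o³)
c = 1/45 (c = -((-5 - 5*3) - 4)/(5*(6³)) = -((-5 - 15) - 4)/(5*216) = -(-20 - 4)/(5*216) = -(-24)/(5*216) = -⅕*(-⅑) = 1/45 ≈ 0.022222)
(98*c)*82 = (98*(1/45))*82 = (98/45)*82 = 8036/45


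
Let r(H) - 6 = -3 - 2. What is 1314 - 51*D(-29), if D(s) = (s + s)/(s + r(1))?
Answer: 16917/14 ≈ 1208.4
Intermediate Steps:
r(H) = 1 (r(H) = 6 + (-3 - 2) = 6 - 5 = 1)
D(s) = 2*s/(1 + s) (D(s) = (s + s)/(s + 1) = (2*s)/(1 + s) = 2*s/(1 + s))
1314 - 51*D(-29) = 1314 - 102*(-29)/(1 - 29) = 1314 - 102*(-29)/(-28) = 1314 - 102*(-29)*(-1)/28 = 1314 - 51*29/14 = 1314 - 1479/14 = 16917/14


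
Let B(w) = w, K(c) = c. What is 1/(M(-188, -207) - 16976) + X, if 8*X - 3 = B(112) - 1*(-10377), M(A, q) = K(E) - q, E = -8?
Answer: 44006069/33554 ≈ 1311.5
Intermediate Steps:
M(A, q) = -8 - q
X = 2623/2 (X = 3/8 + (112 - 1*(-10377))/8 = 3/8 + (112 + 10377)/8 = 3/8 + (⅛)*10489 = 3/8 + 10489/8 = 2623/2 ≈ 1311.5)
1/(M(-188, -207) - 16976) + X = 1/((-8 - 1*(-207)) - 16976) + 2623/2 = 1/((-8 + 207) - 16976) + 2623/2 = 1/(199 - 16976) + 2623/2 = 1/(-16777) + 2623/2 = -1/16777 + 2623/2 = 44006069/33554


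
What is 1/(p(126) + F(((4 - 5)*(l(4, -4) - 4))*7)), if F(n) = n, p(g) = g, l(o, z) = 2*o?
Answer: 1/98 ≈ 0.010204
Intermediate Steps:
1/(p(126) + F(((4 - 5)*(l(4, -4) - 4))*7)) = 1/(126 + ((4 - 5)*(2*4 - 4))*7) = 1/(126 - (8 - 4)*7) = 1/(126 - 1*4*7) = 1/(126 - 4*7) = 1/(126 - 28) = 1/98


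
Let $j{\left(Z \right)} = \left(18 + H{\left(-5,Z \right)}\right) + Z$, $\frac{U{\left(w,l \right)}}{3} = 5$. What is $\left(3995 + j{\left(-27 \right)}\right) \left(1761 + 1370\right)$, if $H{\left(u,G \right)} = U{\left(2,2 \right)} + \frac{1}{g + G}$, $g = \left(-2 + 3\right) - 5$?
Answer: $12527030$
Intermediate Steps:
$U{\left(w,l \right)} = 15$ ($U{\left(w,l \right)} = 3 \cdot 5 = 15$)
$g = -4$ ($g = 1 - 5 = -4$)
$H{\left(u,G \right)} = 15 + \frac{1}{-4 + G}$
$j{\left(Z \right)} = 18 + Z + \frac{-59 + 15 Z}{-4 + Z}$ ($j{\left(Z \right)} = \left(18 + \frac{-59 + 15 Z}{-4 + Z}\right) + Z = 18 + Z + \frac{-59 + 15 Z}{-4 + Z}$)
$\left(3995 + j{\left(-27 \right)}\right) \left(1761 + 1370\right) = \left(3995 + \frac{-131 + \left(-27\right)^{2} + 29 \left(-27\right)}{-4 - 27}\right) \left(1761 + 1370\right) = \left(3995 + \frac{-131 + 729 - 783}{-31}\right) 3131 = \left(3995 - - \frac{185}{31}\right) 3131 = \left(3995 + \frac{185}{31}\right) 3131 = \frac{124030}{31} \cdot 3131 = 12527030$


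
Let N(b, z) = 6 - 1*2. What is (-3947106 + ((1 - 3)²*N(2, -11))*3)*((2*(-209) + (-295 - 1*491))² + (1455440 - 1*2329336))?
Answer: -2272400231760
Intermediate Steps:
N(b, z) = 4 (N(b, z) = 6 - 2 = 4)
(-3947106 + ((1 - 3)²*N(2, -11))*3)*((2*(-209) + (-295 - 1*491))² + (1455440 - 1*2329336)) = (-3947106 + ((1 - 3)²*4)*3)*((2*(-209) + (-295 - 1*491))² + (1455440 - 1*2329336)) = (-3947106 + ((-2)²*4)*3)*((-418 + (-295 - 491))² + (1455440 - 2329336)) = (-3947106 + (4*4)*3)*((-418 - 786)² - 873896) = (-3947106 + 16*3)*((-1204)² - 873896) = (-3947106 + 48)*(1449616 - 873896) = -3947058*575720 = -2272400231760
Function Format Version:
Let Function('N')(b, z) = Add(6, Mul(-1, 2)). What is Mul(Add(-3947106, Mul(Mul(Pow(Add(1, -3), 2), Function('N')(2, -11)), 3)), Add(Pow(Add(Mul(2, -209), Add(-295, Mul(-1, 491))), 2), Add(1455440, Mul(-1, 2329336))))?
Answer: -2272400231760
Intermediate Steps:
Function('N')(b, z) = 4 (Function('N')(b, z) = Add(6, -2) = 4)
Mul(Add(-3947106, Mul(Mul(Pow(Add(1, -3), 2), Function('N')(2, -11)), 3)), Add(Pow(Add(Mul(2, -209), Add(-295, Mul(-1, 491))), 2), Add(1455440, Mul(-1, 2329336)))) = Mul(Add(-3947106, Mul(Mul(Pow(Add(1, -3), 2), 4), 3)), Add(Pow(Add(Mul(2, -209), Add(-295, Mul(-1, 491))), 2), Add(1455440, Mul(-1, 2329336)))) = Mul(Add(-3947106, Mul(Mul(Pow(-2, 2), 4), 3)), Add(Pow(Add(-418, Add(-295, -491)), 2), Add(1455440, -2329336))) = Mul(Add(-3947106, Mul(Mul(4, 4), 3)), Add(Pow(Add(-418, -786), 2), -873896)) = Mul(Add(-3947106, Mul(16, 3)), Add(Pow(-1204, 2), -873896)) = Mul(Add(-3947106, 48), Add(1449616, -873896)) = Mul(-3947058, 575720) = -2272400231760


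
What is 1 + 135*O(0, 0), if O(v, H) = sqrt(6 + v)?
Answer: 1 + 135*sqrt(6) ≈ 331.68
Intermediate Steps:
1 + 135*O(0, 0) = 1 + 135*sqrt(6 + 0) = 1 + 135*sqrt(6)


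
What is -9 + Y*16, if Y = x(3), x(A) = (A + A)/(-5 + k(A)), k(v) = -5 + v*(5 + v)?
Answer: -15/7 ≈ -2.1429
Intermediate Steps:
x(A) = 2*A/(-10 + A**2 + 5*A) (x(A) = (A + A)/(-5 + (-5 + A**2 + 5*A)) = (2*A)/(-10 + A**2 + 5*A) = 2*A/(-10 + A**2 + 5*A))
Y = 3/7 (Y = 2*3/(-10 + 3**2 + 5*3) = 2*3/(-10 + 9 + 15) = 2*3/14 = 2*3*(1/14) = 3/7 ≈ 0.42857)
-9 + Y*16 = -9 + (3/7)*16 = -9 + 48/7 = -15/7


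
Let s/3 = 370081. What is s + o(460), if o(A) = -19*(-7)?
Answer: 1110376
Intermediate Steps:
s = 1110243 (s = 3*370081 = 1110243)
o(A) = 133
s + o(460) = 1110243 + 133 = 1110376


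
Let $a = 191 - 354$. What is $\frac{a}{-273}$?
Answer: $\frac{163}{273} \approx 0.59707$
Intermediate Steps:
$a = -163$ ($a = 191 - 354 = -163$)
$\frac{a}{-273} = - \frac{163}{-273} = \left(-163\right) \left(- \frac{1}{273}\right) = \frac{163}{273}$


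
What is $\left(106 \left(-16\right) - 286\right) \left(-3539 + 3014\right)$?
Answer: $1040550$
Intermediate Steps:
$\left(106 \left(-16\right) - 286\right) \left(-3539 + 3014\right) = \left(-1696 - 286\right) \left(-525\right) = \left(-1982\right) \left(-525\right) = 1040550$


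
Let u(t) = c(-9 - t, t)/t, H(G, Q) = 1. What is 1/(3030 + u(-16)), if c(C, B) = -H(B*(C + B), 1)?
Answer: 16/48481 ≈ 0.00033003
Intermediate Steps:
c(C, B) = -1 (c(C, B) = -1*1 = -1)
u(t) = -1/t
1/(3030 + u(-16)) = 1/(3030 - 1/(-16)) = 1/(3030 - 1*(-1/16)) = 1/(3030 + 1/16) = 1/(48481/16) = 16/48481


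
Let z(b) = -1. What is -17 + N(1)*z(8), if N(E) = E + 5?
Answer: -23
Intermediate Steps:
N(E) = 5 + E
-17 + N(1)*z(8) = -17 + (5 + 1)*(-1) = -17 + 6*(-1) = -17 - 6 = -23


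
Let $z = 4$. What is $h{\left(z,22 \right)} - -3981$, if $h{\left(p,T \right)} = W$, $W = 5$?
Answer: $3986$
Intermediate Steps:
$h{\left(p,T \right)} = 5$
$h{\left(z,22 \right)} - -3981 = 5 - -3981 = 5 + 3981 = 3986$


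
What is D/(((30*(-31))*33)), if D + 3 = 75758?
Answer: -15151/6138 ≈ -2.4684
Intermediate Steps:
D = 75755 (D = -3 + 75758 = 75755)
D/(((30*(-31))*33)) = 75755/(((30*(-31))*33)) = 75755/((-930*33)) = 75755/(-30690) = 75755*(-1/30690) = -15151/6138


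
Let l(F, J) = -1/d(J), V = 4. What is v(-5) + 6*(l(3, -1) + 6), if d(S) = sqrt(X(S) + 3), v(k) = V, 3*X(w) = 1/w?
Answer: 40 - 3*sqrt(6)/2 ≈ 36.326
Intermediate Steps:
X(w) = 1/(3*w) (X(w) = (1/w)/3 = 1/(3*w))
v(k) = 4
d(S) = sqrt(3 + 1/(3*S)) (d(S) = sqrt(1/(3*S) + 3) = sqrt(3 + 1/(3*S)))
l(F, J) = -3/sqrt(27 + 3/J) (l(F, J) = -1/(sqrt(27 + 3/J)/3) = -3/sqrt(27 + 3/J))
v(-5) + 6*(l(3, -1) + 6) = 4 + 6*(-sqrt(3)/sqrt(9 + 1/(-1)) + 6) = 4 + 6*(-sqrt(3)/sqrt(9 - 1) + 6) = 4 + 6*(-sqrt(3)/sqrt(8) + 6) = 4 + 6*(-sqrt(3)*sqrt(2)/4 + 6) = 4 + 6*(-sqrt(6)/4 + 6) = 4 + 6*(6 - sqrt(6)/4) = 4 + (36 - 3*sqrt(6)/2) = 40 - 3*sqrt(6)/2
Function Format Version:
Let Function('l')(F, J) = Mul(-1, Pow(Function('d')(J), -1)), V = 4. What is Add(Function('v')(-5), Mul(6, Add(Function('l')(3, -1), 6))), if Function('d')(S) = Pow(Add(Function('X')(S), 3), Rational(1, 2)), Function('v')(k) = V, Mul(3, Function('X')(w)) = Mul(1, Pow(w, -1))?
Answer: Add(40, Mul(Rational(-3, 2), Pow(6, Rational(1, 2)))) ≈ 36.326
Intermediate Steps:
Function('X')(w) = Mul(Rational(1, 3), Pow(w, -1)) (Function('X')(w) = Mul(Rational(1, 3), Mul(1, Pow(w, -1))) = Mul(Rational(1, 3), Pow(w, -1)))
Function('v')(k) = 4
Function('d')(S) = Pow(Add(3, Mul(Rational(1, 3), Pow(S, -1))), Rational(1, 2)) (Function('d')(S) = Pow(Add(Mul(Rational(1, 3), Pow(S, -1)), 3), Rational(1, 2)) = Pow(Add(3, Mul(Rational(1, 3), Pow(S, -1))), Rational(1, 2)))
Function('l')(F, J) = Mul(-3, Pow(Add(27, Mul(3, Pow(J, -1))), Rational(-1, 2))) (Function('l')(F, J) = Mul(-1, Pow(Mul(Rational(1, 3), Pow(Add(27, Mul(3, Pow(J, -1))), Rational(1, 2))), -1)) = Mul(-1, Mul(3, Pow(Add(27, Mul(3, Pow(J, -1))), Rational(-1, 2)))) = Mul(-3, Pow(Add(27, Mul(3, Pow(J, -1))), Rational(-1, 2))))
Add(Function('v')(-5), Mul(6, Add(Function('l')(3, -1), 6))) = Add(4, Mul(6, Add(Mul(-1, Pow(3, Rational(1, 2)), Pow(Add(9, Pow(-1, -1)), Rational(-1, 2))), 6))) = Add(4, Mul(6, Add(Mul(-1, Pow(3, Rational(1, 2)), Pow(Add(9, -1), Rational(-1, 2))), 6))) = Add(4, Mul(6, Add(Mul(-1, Pow(3, Rational(1, 2)), Pow(8, Rational(-1, 2))), 6))) = Add(4, Mul(6, Add(Mul(-1, Pow(3, Rational(1, 2)), Mul(Rational(1, 4), Pow(2, Rational(1, 2)))), 6))) = Add(4, Mul(6, Add(Mul(Rational(-1, 4), Pow(6, Rational(1, 2))), 6))) = Add(4, Mul(6, Add(6, Mul(Rational(-1, 4), Pow(6, Rational(1, 2)))))) = Add(4, Add(36, Mul(Rational(-3, 2), Pow(6, Rational(1, 2))))) = Add(40, Mul(Rational(-3, 2), Pow(6, Rational(1, 2))))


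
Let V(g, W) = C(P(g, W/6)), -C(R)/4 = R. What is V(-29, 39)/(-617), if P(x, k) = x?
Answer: -116/617 ≈ -0.18801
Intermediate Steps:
C(R) = -4*R
V(g, W) = -4*g
V(-29, 39)/(-617) = -4*(-29)/(-617) = 116*(-1/617) = -116/617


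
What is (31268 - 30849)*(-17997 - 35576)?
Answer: -22447087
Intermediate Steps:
(31268 - 30849)*(-17997 - 35576) = 419*(-53573) = -22447087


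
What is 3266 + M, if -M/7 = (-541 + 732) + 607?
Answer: -2320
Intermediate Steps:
M = -5586 (M = -7*((-541 + 732) + 607) = -7*(191 + 607) = -7*798 = -5586)
3266 + M = 3266 - 5586 = -2320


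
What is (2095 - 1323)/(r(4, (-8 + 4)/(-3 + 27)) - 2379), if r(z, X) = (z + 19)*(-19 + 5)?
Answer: -772/2701 ≈ -0.28582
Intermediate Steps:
r(z, X) = -266 - 14*z (r(z, X) = (19 + z)*(-14) = -266 - 14*z)
(2095 - 1323)/(r(4, (-8 + 4)/(-3 + 27)) - 2379) = (2095 - 1323)/((-266 - 14*4) - 2379) = 772/((-266 - 56) - 2379) = 772/(-322 - 2379) = 772/(-2701) = 772*(-1/2701) = -772/2701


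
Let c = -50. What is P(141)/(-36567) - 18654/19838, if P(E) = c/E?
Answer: -48089021719/51141838293 ≈ -0.94031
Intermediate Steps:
P(E) = -50/E
P(141)/(-36567) - 18654/19838 = -50/141/(-36567) - 18654/19838 = -50*1/141*(-1/36567) - 18654*1/19838 = -50/141*(-1/36567) - 9327/9919 = 50/5155947 - 9327/9919 = -48089021719/51141838293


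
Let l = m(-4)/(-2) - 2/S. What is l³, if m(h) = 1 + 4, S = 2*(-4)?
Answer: -729/64 ≈ -11.391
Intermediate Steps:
S = -8
m(h) = 5
l = -9/4 (l = 5/(-2) - 2/(-8) = 5*(-½) - 2*(-⅛) = -5/2 + ¼ = -9/4 ≈ -2.2500)
l³ = (-9/4)³ = -729/64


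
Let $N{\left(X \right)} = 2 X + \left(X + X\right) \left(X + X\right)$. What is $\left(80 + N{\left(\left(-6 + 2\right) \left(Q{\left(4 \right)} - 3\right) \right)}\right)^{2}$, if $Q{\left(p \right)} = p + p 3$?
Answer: $116467264$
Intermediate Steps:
$Q{\left(p \right)} = 4 p$ ($Q{\left(p \right)} = p + 3 p = 4 p$)
$N{\left(X \right)} = 2 X + 4 X^{2}$ ($N{\left(X \right)} = 2 X + 2 X 2 X = 2 X + 4 X^{2}$)
$\left(80 + N{\left(\left(-6 + 2\right) \left(Q{\left(4 \right)} - 3\right) \right)}\right)^{2} = \left(80 + 2 \left(-6 + 2\right) \left(4 \cdot 4 - 3\right) \left(1 + 2 \left(-6 + 2\right) \left(4 \cdot 4 - 3\right)\right)\right)^{2} = \left(80 + 2 \left(- 4 \left(16 - 3\right)\right) \left(1 + 2 \left(- 4 \left(16 - 3\right)\right)\right)\right)^{2} = \left(80 + 2 \left(\left(-4\right) 13\right) \left(1 + 2 \left(\left(-4\right) 13\right)\right)\right)^{2} = \left(80 + 2 \left(-52\right) \left(1 + 2 \left(-52\right)\right)\right)^{2} = \left(80 + 2 \left(-52\right) \left(1 - 104\right)\right)^{2} = \left(80 + 2 \left(-52\right) \left(-103\right)\right)^{2} = \left(80 + 10712\right)^{2} = 10792^{2} = 116467264$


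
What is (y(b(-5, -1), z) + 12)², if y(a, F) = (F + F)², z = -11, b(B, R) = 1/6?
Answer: 246016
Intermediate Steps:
b(B, R) = ⅙ (b(B, R) = 1*(⅙) = ⅙)
y(a, F) = 4*F² (y(a, F) = (2*F)² = 4*F²)
(y(b(-5, -1), z) + 12)² = (4*(-11)² + 12)² = (4*121 + 12)² = (484 + 12)² = 496² = 246016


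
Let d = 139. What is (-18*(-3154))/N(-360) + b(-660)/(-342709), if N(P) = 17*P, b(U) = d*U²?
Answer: -10833680093/58260530 ≈ -185.95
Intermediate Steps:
b(U) = 139*U²
(-18*(-3154))/N(-360) + b(-660)/(-342709) = (-18*(-3154))/((17*(-360))) + (139*(-660)²)/(-342709) = 56772/(-6120) + (139*435600)*(-1/342709) = 56772*(-1/6120) + 60548400*(-1/342709) = -1577/170 - 60548400/342709 = -10833680093/58260530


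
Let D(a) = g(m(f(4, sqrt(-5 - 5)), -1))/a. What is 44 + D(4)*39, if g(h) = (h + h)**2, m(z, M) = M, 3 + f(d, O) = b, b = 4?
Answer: 83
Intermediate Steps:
f(d, O) = 1 (f(d, O) = -3 + 4 = 1)
g(h) = 4*h**2 (g(h) = (2*h)**2 = 4*h**2)
D(a) = 4/a (D(a) = (4*(-1)**2)/a = (4*1)/a = 4/a)
44 + D(4)*39 = 44 + (4/4)*39 = 44 + (4*(1/4))*39 = 44 + 1*39 = 44 + 39 = 83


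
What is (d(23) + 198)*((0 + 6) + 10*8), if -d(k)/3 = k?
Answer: 11094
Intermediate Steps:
d(k) = -3*k
(d(23) + 198)*((0 + 6) + 10*8) = (-3*23 + 198)*((0 + 6) + 10*8) = (-69 + 198)*(6 + 80) = 129*86 = 11094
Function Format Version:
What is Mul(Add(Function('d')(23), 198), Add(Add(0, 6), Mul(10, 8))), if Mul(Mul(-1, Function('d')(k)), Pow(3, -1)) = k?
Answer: 11094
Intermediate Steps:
Function('d')(k) = Mul(-3, k)
Mul(Add(Function('d')(23), 198), Add(Add(0, 6), Mul(10, 8))) = Mul(Add(Mul(-3, 23), 198), Add(Add(0, 6), Mul(10, 8))) = Mul(Add(-69, 198), Add(6, 80)) = Mul(129, 86) = 11094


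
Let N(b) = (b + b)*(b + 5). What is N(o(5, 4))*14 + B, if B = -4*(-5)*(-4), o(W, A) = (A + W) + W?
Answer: 7368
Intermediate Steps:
o(W, A) = A + 2*W
N(b) = 2*b*(5 + b) (N(b) = (2*b)*(5 + b) = 2*b*(5 + b))
B = -80 (B = 20*(-4) = -80)
N(o(5, 4))*14 + B = (2*(4 + 2*5)*(5 + (4 + 2*5)))*14 - 80 = (2*(4 + 10)*(5 + (4 + 10)))*14 - 80 = (2*14*(5 + 14))*14 - 80 = (2*14*19)*14 - 80 = 532*14 - 80 = 7448 - 80 = 7368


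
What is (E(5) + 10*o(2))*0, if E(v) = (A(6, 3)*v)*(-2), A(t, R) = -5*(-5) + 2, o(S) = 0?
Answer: 0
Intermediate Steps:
A(t, R) = 27 (A(t, R) = 25 + 2 = 27)
E(v) = -54*v (E(v) = (27*v)*(-2) = -54*v)
(E(5) + 10*o(2))*0 = (-54*5 + 10*0)*0 = (-270 + 0)*0 = -270*0 = 0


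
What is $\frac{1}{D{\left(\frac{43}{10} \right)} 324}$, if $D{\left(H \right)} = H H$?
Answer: $\frac{25}{149769} \approx 0.00016692$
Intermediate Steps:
$D{\left(H \right)} = H^{2}$
$\frac{1}{D{\left(\frac{43}{10} \right)} 324} = \frac{1}{\left(\frac{43}{10}\right)^{2} \cdot 324} = \frac{1}{\frac{1849}{100} \cdot 324} = \frac{1}{\frac{149769}{25}} = \frac{25}{149769}$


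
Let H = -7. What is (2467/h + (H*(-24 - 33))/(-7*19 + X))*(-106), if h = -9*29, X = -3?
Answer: 23301503/17748 ≈ 1312.9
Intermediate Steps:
h = -261
(2467/h + (H*(-24 - 33))/(-7*19 + X))*(-106) = (2467/(-261) + (-7*(-24 - 33))/(-7*19 - 3))*(-106) = (2467*(-1/261) + (-7*(-57))/(-133 - 3))*(-106) = (-2467/261 + 399/(-136))*(-106) = (-2467/261 + 399*(-1/136))*(-106) = (-2467/261 - 399/136)*(-106) = -439651/35496*(-106) = 23301503/17748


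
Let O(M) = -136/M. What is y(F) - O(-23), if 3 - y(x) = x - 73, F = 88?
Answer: -412/23 ≈ -17.913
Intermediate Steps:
y(x) = 76 - x (y(x) = 3 - (x - 73) = 3 - (-73 + x) = 3 + (73 - x) = 76 - x)
y(F) - O(-23) = (76 - 1*88) - (-136)/(-23) = (76 - 88) - (-136)*(-1)/23 = -12 - 1*136/23 = -12 - 136/23 = -412/23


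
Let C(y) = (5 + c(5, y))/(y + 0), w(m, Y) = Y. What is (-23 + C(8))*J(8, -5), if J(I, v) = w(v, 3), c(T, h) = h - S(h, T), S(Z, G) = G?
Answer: -66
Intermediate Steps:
c(T, h) = h - T
J(I, v) = 3
C(y) = 1 (C(y) = (5 + (y - 1*5))/(y + 0) = (5 + (y - 5))/y = (5 + (-5 + y))/y = y/y = 1)
(-23 + C(8))*J(8, -5) = (-23 + 1)*3 = -22*3 = -66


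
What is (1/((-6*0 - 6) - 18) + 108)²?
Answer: 6713281/576 ≈ 11655.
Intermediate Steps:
(1/((-6*0 - 6) - 18) + 108)² = (1/((0 - 6) - 18) + 108)² = (1/(-6 - 18) + 108)² = (1/(-24) + 108)² = (-1/24 + 108)² = (2591/24)² = 6713281/576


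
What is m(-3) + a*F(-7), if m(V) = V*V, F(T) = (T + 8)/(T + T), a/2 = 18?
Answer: 45/7 ≈ 6.4286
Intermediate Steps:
a = 36 (a = 2*18 = 36)
F(T) = (8 + T)/(2*T) (F(T) = (8 + T)/((2*T)) = (8 + T)*(1/(2*T)) = (8 + T)/(2*T))
m(V) = V**2
m(-3) + a*F(-7) = (-3)**2 + 36*((1/2)*(8 - 7)/(-7)) = 9 + 36*((1/2)*(-1/7)*1) = 9 + 36*(-1/14) = 9 - 18/7 = 45/7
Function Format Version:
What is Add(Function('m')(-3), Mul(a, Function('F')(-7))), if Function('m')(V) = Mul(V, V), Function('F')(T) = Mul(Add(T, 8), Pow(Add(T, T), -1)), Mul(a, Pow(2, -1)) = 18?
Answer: Rational(45, 7) ≈ 6.4286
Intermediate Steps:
a = 36 (a = Mul(2, 18) = 36)
Function('F')(T) = Mul(Rational(1, 2), Pow(T, -1), Add(8, T)) (Function('F')(T) = Mul(Add(8, T), Pow(Mul(2, T), -1)) = Mul(Add(8, T), Mul(Rational(1, 2), Pow(T, -1))) = Mul(Rational(1, 2), Pow(T, -1), Add(8, T)))
Function('m')(V) = Pow(V, 2)
Add(Function('m')(-3), Mul(a, Function('F')(-7))) = Add(Pow(-3, 2), Mul(36, Mul(Rational(1, 2), Pow(-7, -1), Add(8, -7)))) = Add(9, Mul(36, Mul(Rational(1, 2), Rational(-1, 7), 1))) = Add(9, Mul(36, Rational(-1, 14))) = Add(9, Rational(-18, 7)) = Rational(45, 7)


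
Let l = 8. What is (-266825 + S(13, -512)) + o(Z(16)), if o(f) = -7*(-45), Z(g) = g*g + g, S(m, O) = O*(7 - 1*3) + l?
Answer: -268550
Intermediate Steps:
S(m, O) = 8 + 4*O (S(m, O) = O*(7 - 1*3) + 8 = O*(7 - 3) + 8 = O*4 + 8 = 4*O + 8 = 8 + 4*O)
Z(g) = g + g² (Z(g) = g² + g = g + g²)
o(f) = 315
(-266825 + S(13, -512)) + o(Z(16)) = (-266825 + (8 + 4*(-512))) + 315 = (-266825 + (8 - 2048)) + 315 = (-266825 - 2040) + 315 = -268865 + 315 = -268550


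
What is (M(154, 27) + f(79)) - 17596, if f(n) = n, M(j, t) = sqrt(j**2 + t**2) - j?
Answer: -17671 + sqrt(24445) ≈ -17515.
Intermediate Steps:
(M(154, 27) + f(79)) - 17596 = ((sqrt(154**2 + 27**2) - 1*154) + 79) - 17596 = ((sqrt(23716 + 729) - 154) + 79) - 17596 = ((sqrt(24445) - 154) + 79) - 17596 = ((-154 + sqrt(24445)) + 79) - 17596 = (-75 + sqrt(24445)) - 17596 = -17671 + sqrt(24445)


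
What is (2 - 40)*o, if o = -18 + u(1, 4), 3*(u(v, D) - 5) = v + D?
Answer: 1292/3 ≈ 430.67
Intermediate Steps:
u(v, D) = 5 + D/3 + v/3 (u(v, D) = 5 + (v + D)/3 = 5 + (D + v)/3 = 5 + (D/3 + v/3) = 5 + D/3 + v/3)
o = -34/3 (o = -18 + (5 + (⅓)*4 + (⅓)*1) = -18 + (5 + 4/3 + ⅓) = -18 + 20/3 = -34/3 ≈ -11.333)
(2 - 40)*o = (2 - 40)*(-34/3) = -38*(-34/3) = 1292/3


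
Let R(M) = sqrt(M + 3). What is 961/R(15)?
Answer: 961*sqrt(2)/6 ≈ 226.51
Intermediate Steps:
R(M) = sqrt(3 + M)
961/R(15) = 961/(sqrt(3 + 15)) = 961/(sqrt(18)) = 961/((3*sqrt(2))) = 961*(sqrt(2)/6) = 961*sqrt(2)/6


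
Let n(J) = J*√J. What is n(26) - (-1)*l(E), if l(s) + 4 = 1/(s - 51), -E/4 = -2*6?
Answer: -13/3 + 26*√26 ≈ 128.24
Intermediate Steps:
n(J) = J^(3/2)
E = 48 (E = -(-8)*6 = -4*(-12) = 48)
l(s) = -4 + 1/(-51 + s) (l(s) = -4 + 1/(s - 51) = -4 + 1/(-51 + s))
n(26) - (-1)*l(E) = 26^(3/2) - (-1)*(205 - 4*48)/(-51 + 48) = 26*√26 - (-1)*(205 - 192)/(-3) = 26*√26 - (-1)*(-⅓*13) = 26*√26 - (-1)*(-13)/3 = 26*√26 - 1*13/3 = 26*√26 - 13/3 = -13/3 + 26*√26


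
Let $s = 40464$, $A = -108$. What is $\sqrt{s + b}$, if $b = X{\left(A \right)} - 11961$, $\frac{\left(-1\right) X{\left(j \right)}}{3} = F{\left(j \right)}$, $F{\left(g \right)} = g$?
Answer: $3 \sqrt{3203} \approx 169.79$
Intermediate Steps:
$X{\left(j \right)} = - 3 j$
$b = -11637$ ($b = \left(-3\right) \left(-108\right) - 11961 = 324 - 11961 = -11637$)
$\sqrt{s + b} = \sqrt{40464 - 11637} = \sqrt{28827} = 3 \sqrt{3203}$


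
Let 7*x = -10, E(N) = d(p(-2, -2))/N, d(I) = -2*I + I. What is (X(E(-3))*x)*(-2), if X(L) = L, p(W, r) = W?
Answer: -40/21 ≈ -1.9048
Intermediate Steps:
d(I) = -I
E(N) = 2/N (E(N) = (-1*(-2))/N = 2/N)
x = -10/7 (x = (⅐)*(-10) = -10/7 ≈ -1.4286)
(X(E(-3))*x)*(-2) = ((2/(-3))*(-10/7))*(-2) = ((2*(-⅓))*(-10/7))*(-2) = -⅔*(-10/7)*(-2) = (20/21)*(-2) = -40/21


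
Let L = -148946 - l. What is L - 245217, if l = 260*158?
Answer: -435243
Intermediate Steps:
l = 41080
L = -190026 (L = -148946 - 1*41080 = -148946 - 41080 = -190026)
L - 245217 = -190026 - 245217 = -435243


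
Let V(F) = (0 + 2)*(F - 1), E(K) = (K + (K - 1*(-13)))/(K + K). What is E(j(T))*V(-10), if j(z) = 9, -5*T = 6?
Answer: -341/9 ≈ -37.889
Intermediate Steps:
T = -6/5 (T = -1/5*6 = -6/5 ≈ -1.2000)
E(K) = (13 + 2*K)/(2*K) (E(K) = (K + (K + 13))/((2*K)) = (K + (13 + K))*(1/(2*K)) = (13 + 2*K)*(1/(2*K)) = (13 + 2*K)/(2*K))
V(F) = -2 + 2*F (V(F) = 2*(-1 + F) = -2 + 2*F)
E(j(T))*V(-10) = ((13/2 + 9)/9)*(-2 + 2*(-10)) = ((1/9)*(31/2))*(-2 - 20) = (31/18)*(-22) = -341/9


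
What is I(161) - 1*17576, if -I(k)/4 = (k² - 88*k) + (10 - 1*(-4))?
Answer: -64644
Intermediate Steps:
I(k) = -56 - 4*k² + 352*k (I(k) = -4*((k² - 88*k) + (10 - 1*(-4))) = -4*((k² - 88*k) + (10 + 4)) = -4*((k² - 88*k) + 14) = -4*(14 + k² - 88*k) = -56 - 4*k² + 352*k)
I(161) - 1*17576 = (-56 - 4*161² + 352*161) - 1*17576 = (-56 - 4*25921 + 56672) - 17576 = (-56 - 103684 + 56672) - 17576 = -47068 - 17576 = -64644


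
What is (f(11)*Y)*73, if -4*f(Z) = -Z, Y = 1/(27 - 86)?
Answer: -803/236 ≈ -3.4025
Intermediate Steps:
Y = -1/59 (Y = 1/(-59) = -1/59 ≈ -0.016949)
f(Z) = Z/4 (f(Z) = -(-1)*Z/4 = Z/4)
(f(11)*Y)*73 = (((¼)*11)*(-1/59))*73 = ((11/4)*(-1/59))*73 = -11/236*73 = -803/236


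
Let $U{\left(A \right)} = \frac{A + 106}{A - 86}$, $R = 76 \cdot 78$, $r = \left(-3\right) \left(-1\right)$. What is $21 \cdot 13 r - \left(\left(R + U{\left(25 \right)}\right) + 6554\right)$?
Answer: $- \frac{711312}{61} \approx -11661.0$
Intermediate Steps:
$r = 3$
$R = 5928$
$U{\left(A \right)} = \frac{106 + A}{-86 + A}$
$21 \cdot 13 r - \left(\left(R + U{\left(25 \right)}\right) + 6554\right) = 21 \cdot 13 \cdot 3 - \left(\left(5928 + \frac{106 + 25}{-86 + 25}\right) + 6554\right) = 273 \cdot 3 - \left(\left(5928 + \frac{1}{-61} \cdot 131\right) + 6554\right) = 819 - \left(\left(5928 - \frac{131}{61}\right) + 6554\right) = 819 - \left(\frac{361477}{61} + 6554\right) = 819 - \frac{761271}{61} = - \frac{711312}{61}$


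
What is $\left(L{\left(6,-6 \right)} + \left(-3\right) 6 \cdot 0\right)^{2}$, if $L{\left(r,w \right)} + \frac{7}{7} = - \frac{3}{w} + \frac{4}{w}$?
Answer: $\frac{49}{36} \approx 1.3611$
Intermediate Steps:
$L{\left(r,w \right)} = -1 + \frac{1}{w}$ ($L{\left(r,w \right)} = -1 + \left(- \frac{3}{w} + \frac{4}{w}\right) = -1 + \frac{1}{w}$)
$\left(L{\left(6,-6 \right)} + \left(-3\right) 6 \cdot 0\right)^{2} = \left(\frac{1 - -6}{-6} + \left(-3\right) 6 \cdot 0\right)^{2} = \left(- \frac{1 + 6}{6} - 0\right)^{2} = \left(\left(- \frac{1}{6}\right) 7 + 0\right)^{2} = \left(- \frac{7}{6} + 0\right)^{2} = \left(- \frac{7}{6}\right)^{2} = \frac{49}{36}$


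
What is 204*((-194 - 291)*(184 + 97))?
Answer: -27802140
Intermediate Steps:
204*((-194 - 291)*(184 + 97)) = 204*(-485*281) = 204*(-136285) = -27802140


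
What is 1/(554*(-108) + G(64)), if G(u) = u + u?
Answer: -1/59704 ≈ -1.6749e-5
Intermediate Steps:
G(u) = 2*u
1/(554*(-108) + G(64)) = 1/(554*(-108) + 2*64) = 1/(-59832 + 128) = 1/(-59704) = -1/59704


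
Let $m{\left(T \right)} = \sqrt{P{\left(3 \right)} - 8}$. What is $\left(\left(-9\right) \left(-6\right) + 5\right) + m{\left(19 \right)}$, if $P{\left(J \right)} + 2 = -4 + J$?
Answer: $59 + i \sqrt{11} \approx 59.0 + 3.3166 i$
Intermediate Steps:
$P{\left(J \right)} = -6 + J$ ($P{\left(J \right)} = -2 + \left(-4 + J\right) = -6 + J$)
$m{\left(T \right)} = i \sqrt{11}$ ($m{\left(T \right)} = \sqrt{\left(-6 + 3\right) - 8} = \sqrt{-3 - 8} = \sqrt{-11} = i \sqrt{11}$)
$\left(\left(-9\right) \left(-6\right) + 5\right) + m{\left(19 \right)} = \left(\left(-9\right) \left(-6\right) + 5\right) + i \sqrt{11} = \left(54 + 5\right) + i \sqrt{11} = 59 + i \sqrt{11}$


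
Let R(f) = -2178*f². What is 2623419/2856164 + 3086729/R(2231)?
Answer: 14215430919271273/15481397481189156 ≈ 0.91823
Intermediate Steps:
2623419/2856164 + 3086729/R(2231) = 2623419/2856164 + 3086729/((-2178*2231²)) = 2623419*(1/2856164) + 3086729/((-2178*4977361)) = 2623419/2856164 + 3086729/(-10840692258) = 2623419/2856164 + 3086729*(-1/10840692258) = 2623419/2856164 - 3086729/10840692258 = 14215430919271273/15481397481189156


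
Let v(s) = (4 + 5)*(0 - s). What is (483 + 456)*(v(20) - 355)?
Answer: -502365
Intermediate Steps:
v(s) = -9*s (v(s) = 9*(-s) = -9*s)
(483 + 456)*(v(20) - 355) = (483 + 456)*(-9*20 - 355) = 939*(-180 - 355) = 939*(-535) = -502365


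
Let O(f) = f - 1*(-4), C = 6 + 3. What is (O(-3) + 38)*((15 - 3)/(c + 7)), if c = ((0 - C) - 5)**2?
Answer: 468/203 ≈ 2.3054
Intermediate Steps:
C = 9
O(f) = 4 + f (O(f) = f + 4 = 4 + f)
c = 196 (c = ((0 - 1*9) - 5)**2 = ((0 - 9) - 5)**2 = (-9 - 5)**2 = (-14)**2 = 196)
(O(-3) + 38)*((15 - 3)/(c + 7)) = ((4 - 3) + 38)*((15 - 3)/(196 + 7)) = (1 + 38)*(12/203) = 39*(12*(1/203)) = 39*(12/203) = 468/203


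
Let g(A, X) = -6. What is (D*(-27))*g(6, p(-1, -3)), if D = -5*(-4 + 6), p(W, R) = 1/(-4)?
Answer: -1620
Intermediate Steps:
p(W, R) = -1/4
D = -10 (D = -5*2 = -10)
(D*(-27))*g(6, p(-1, -3)) = -10*(-27)*(-6) = 270*(-6) = -1620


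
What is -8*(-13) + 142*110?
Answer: 15724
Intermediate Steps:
-8*(-13) + 142*110 = 104 + 15620 = 15724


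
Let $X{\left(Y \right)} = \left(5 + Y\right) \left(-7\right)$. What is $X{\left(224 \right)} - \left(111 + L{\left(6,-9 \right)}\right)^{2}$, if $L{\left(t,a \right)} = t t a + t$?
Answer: $-44452$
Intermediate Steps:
$L{\left(t,a \right)} = t + a t^{2}$ ($L{\left(t,a \right)} = t^{2} a + t = a t^{2} + t = t + a t^{2}$)
$X{\left(Y \right)} = -35 - 7 Y$
$X{\left(224 \right)} - \left(111 + L{\left(6,-9 \right)}\right)^{2} = \left(-35 - 1568\right) - \left(111 + 6 \left(1 - 54\right)\right)^{2} = -1603 - \left(111 + 6 \left(-53\right)\right)^{2} = -1603 - \left(111 - 318\right)^{2} = -1603 - \left(-207\right)^{2} = -1603 - 42849 = -44452$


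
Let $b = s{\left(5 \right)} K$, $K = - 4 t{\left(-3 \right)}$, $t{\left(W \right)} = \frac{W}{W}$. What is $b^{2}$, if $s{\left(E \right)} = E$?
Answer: $400$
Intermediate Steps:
$t{\left(W \right)} = 1$
$K = -4$ ($K = \left(-4\right) 1 = -4$)
$b = -20$ ($b = 5 \left(-4\right) = -20$)
$b^{2} = \left(-20\right)^{2} = 400$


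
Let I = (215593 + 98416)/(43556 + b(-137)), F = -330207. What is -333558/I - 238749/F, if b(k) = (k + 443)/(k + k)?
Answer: -219072071934328699/4735083957077 ≈ -46266.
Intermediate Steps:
b(k) = (443 + k)/(2*k) (b(k) = (443 + k)/((2*k)) = (443 + k)*(1/(2*k)) = (443 + k)/(2*k))
I = 43019233/5967019 (I = (215593 + 98416)/(43556 + (½)*(443 - 137)/(-137)) = 314009/(43556 + (½)*(-1/137)*306) = 314009/(43556 - 153/137) = 314009/(5967019/137) = 314009*(137/5967019) = 43019233/5967019 ≈ 7.2095)
-333558/I - 238749/F = -333558/43019233/5967019 - 238749/(-330207) = -333558*5967019/43019233 - 238749*(-1/330207) = -1990346923602/43019233 + 79583/110069 = -219072071934328699/4735083957077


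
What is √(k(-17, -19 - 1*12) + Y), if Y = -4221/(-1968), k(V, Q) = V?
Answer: I*√399545/164 ≈ 3.8542*I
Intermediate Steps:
Y = 1407/656 (Y = -4221*(-1/1968) = 1407/656 ≈ 2.1448)
√(k(-17, -19 - 1*12) + Y) = √(-17 + 1407/656) = √(-9745/656) = I*√399545/164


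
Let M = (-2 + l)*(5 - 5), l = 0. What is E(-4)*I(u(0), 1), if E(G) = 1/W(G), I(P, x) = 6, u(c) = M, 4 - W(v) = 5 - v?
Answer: -6/5 ≈ -1.2000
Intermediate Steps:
W(v) = -1 + v (W(v) = 4 - (5 - v) = 4 + (-5 + v) = -1 + v)
M = 0 (M = (-2 + 0)*(5 - 5) = -2*0 = 0)
u(c) = 0
E(G) = 1/(-1 + G)
E(-4)*I(u(0), 1) = 6/(-1 - 4) = 6/(-5) = -⅕*6 = -6/5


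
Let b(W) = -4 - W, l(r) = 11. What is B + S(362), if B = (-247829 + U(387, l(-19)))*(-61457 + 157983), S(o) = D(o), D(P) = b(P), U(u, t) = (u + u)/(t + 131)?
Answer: -1698420556258/71 ≈ -2.3921e+10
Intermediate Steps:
U(u, t) = 2*u/(131 + t) (U(u, t) = (2*u)/(131 + t) = 2*u/(131 + t))
D(P) = -4 - P
S(o) = -4 - o
B = -1698420530272/71 (B = (-247829 + 2*387/(131 + 11))*(-61457 + 157983) = (-247829 + 2*387/142)*96526 = (-247829 + 2*387*(1/142))*96526 = (-247829 + 387/71)*96526 = -17595472/71*96526 = -1698420530272/71 ≈ -2.3921e+10)
B + S(362) = -1698420530272/71 + (-4 - 1*362) = -1698420530272/71 + (-4 - 362) = -1698420530272/71 - 366 = -1698420556258/71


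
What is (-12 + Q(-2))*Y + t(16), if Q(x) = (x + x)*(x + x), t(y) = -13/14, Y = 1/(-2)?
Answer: -41/14 ≈ -2.9286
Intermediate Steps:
Y = -1/2 ≈ -0.50000
t(y) = -13/14 (t(y) = -13*1/14 = -13/14)
Q(x) = 4*x**2 (Q(x) = (2*x)*(2*x) = 4*x**2)
(-12 + Q(-2))*Y + t(16) = (-12 + 4*(-2)**2)*(-1/2) - 13/14 = (-12 + 4*4)*(-1/2) - 13/14 = (-12 + 16)*(-1/2) - 13/14 = 4*(-1/2) - 13/14 = -2 - 13/14 = -41/14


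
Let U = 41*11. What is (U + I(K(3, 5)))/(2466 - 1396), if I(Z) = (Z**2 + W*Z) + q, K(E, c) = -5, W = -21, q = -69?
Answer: 256/535 ≈ 0.47850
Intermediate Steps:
U = 451
I(Z) = -69 + Z**2 - 21*Z (I(Z) = (Z**2 - 21*Z) - 69 = -69 + Z**2 - 21*Z)
(U + I(K(3, 5)))/(2466 - 1396) = (451 + (-69 + (-5)**2 - 21*(-5)))/(2466 - 1396) = (451 + (-69 + 25 + 105))/1070 = (451 + 61)*(1/1070) = 512*(1/1070) = 256/535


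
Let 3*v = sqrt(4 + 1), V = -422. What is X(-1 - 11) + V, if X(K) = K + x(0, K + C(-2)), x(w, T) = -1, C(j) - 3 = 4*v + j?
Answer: -435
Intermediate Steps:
v = sqrt(5)/3 (v = sqrt(4 + 1)/3 = sqrt(5)/3 ≈ 0.74536)
C(j) = 3 + j + 4*sqrt(5)/3 (C(j) = 3 + (4*(sqrt(5)/3) + j) = 3 + (4*sqrt(5)/3 + j) = 3 + (j + 4*sqrt(5)/3) = 3 + j + 4*sqrt(5)/3)
X(K) = -1 + K (X(K) = K - 1 = -1 + K)
X(-1 - 11) + V = (-1 + (-1 - 11)) - 422 = (-1 - 12) - 422 = -13 - 422 = -435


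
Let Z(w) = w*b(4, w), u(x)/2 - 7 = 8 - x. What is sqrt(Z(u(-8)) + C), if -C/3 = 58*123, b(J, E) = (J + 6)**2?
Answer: I*sqrt(16802) ≈ 129.62*I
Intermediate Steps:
b(J, E) = (6 + J)**2
u(x) = 30 - 2*x (u(x) = 14 + 2*(8 - x) = 14 + (16 - 2*x) = 30 - 2*x)
C = -21402 (C = -174*123 = -3*7134 = -21402)
Z(w) = 100*w (Z(w) = w*(6 + 4)**2 = w*10**2 = w*100 = 100*w)
sqrt(Z(u(-8)) + C) = sqrt(100*(30 - 2*(-8)) - 21402) = sqrt(100*(30 + 16) - 21402) = sqrt(100*46 - 21402) = sqrt(4600 - 21402) = sqrt(-16802) = I*sqrt(16802)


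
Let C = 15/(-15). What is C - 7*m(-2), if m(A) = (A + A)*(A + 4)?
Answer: 55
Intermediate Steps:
C = -1 (C = 15*(-1/15) = -1)
m(A) = 2*A*(4 + A) (m(A) = (2*A)*(4 + A) = 2*A*(4 + A))
C - 7*m(-2) = -1 - 14*(-2)*(4 - 2) = -1 - 14*(-2)*2 = -1 - 7*(-8) = -1 + 56 = 55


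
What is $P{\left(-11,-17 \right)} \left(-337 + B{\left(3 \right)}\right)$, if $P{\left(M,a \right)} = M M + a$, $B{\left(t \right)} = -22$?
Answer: $-37336$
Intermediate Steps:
$P{\left(M,a \right)} = a + M^{2}$ ($P{\left(M,a \right)} = M^{2} + a = a + M^{2}$)
$P{\left(-11,-17 \right)} \left(-337 + B{\left(3 \right)}\right) = \left(-17 + \left(-11\right)^{2}\right) \left(-337 - 22\right) = \left(-17 + 121\right) \left(-359\right) = 104 \left(-359\right) = -37336$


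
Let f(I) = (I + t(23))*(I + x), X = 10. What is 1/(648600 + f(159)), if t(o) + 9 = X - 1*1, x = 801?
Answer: 1/801240 ≈ 1.2481e-6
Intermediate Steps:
t(o) = 0 (t(o) = -9 + (10 - 1*1) = -9 + (10 - 1) = -9 + 9 = 0)
f(I) = I*(801 + I) (f(I) = (I + 0)*(I + 801) = I*(801 + I))
1/(648600 + f(159)) = 1/(648600 + 159*(801 + 159)) = 1/(648600 + 159*960) = 1/(648600 + 152640) = 1/801240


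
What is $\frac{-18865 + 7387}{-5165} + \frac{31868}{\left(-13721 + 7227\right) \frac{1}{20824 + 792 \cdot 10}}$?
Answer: $- \frac{2365568348774}{16770755} \approx -1.4105 \cdot 10^{5}$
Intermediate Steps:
$\frac{-18865 + 7387}{-5165} + \frac{31868}{\left(-13721 + 7227\right) \frac{1}{20824 + 792 \cdot 10}} = \left(-11478\right) \left(- \frac{1}{5165}\right) + \frac{31868}{\left(-6494\right) \frac{1}{20824 + 7920}} = \frac{11478}{5165} + \frac{31868}{\left(-6494\right) \frac{1}{28744}} = \frac{11478}{5165} + \frac{31868}{- \frac{3247}{14372}} = \frac{11478}{5165} + 31868 \left(- \frac{14372}{3247}\right) = \frac{11478}{5165} - \frac{458006896}{3247} = - \frac{2365568348774}{16770755}$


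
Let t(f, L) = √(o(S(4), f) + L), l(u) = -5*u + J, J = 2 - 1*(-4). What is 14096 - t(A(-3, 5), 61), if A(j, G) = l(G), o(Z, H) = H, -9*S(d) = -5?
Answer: 14096 - √42 ≈ 14090.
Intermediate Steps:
S(d) = 5/9 (S(d) = -⅑*(-5) = 5/9)
J = 6 (J = 2 + 4 = 6)
l(u) = 6 - 5*u (l(u) = -5*u + 6 = 6 - 5*u)
A(j, G) = 6 - 5*G
t(f, L) = √(L + f) (t(f, L) = √(f + L) = √(L + f))
14096 - t(A(-3, 5), 61) = 14096 - √(61 + (6 - 5*5)) = 14096 - √(61 + (6 - 25)) = 14096 - √(61 - 19) = 14096 - √42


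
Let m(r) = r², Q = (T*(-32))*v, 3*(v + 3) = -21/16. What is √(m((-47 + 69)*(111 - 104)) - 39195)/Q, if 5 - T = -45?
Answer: I*√15479/5500 ≈ 0.022621*I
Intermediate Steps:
T = 50 (T = 5 - 1*(-45) = 5 + 45 = 50)
v = -55/16 (v = -3 + (-21/16)/3 = -3 + (-21*1/16)/3 = -3 + (⅓)*(-21/16) = -3 - 7/16 = -55/16 ≈ -3.4375)
Q = 5500 (Q = (50*(-32))*(-55/16) = -1600*(-55/16) = 5500)
√(m((-47 + 69)*(111 - 104)) - 39195)/Q = √(((-47 + 69)*(111 - 104))² - 39195)/5500 = √((22*7)² - 39195)*(1/5500) = √(154² - 39195)*(1/5500) = √(23716 - 39195)*(1/5500) = √(-15479)*(1/5500) = (I*√15479)*(1/5500) = I*√15479/5500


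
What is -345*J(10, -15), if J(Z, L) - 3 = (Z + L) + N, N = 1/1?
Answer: 345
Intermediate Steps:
N = 1
J(Z, L) = 4 + L + Z (J(Z, L) = 3 + ((Z + L) + 1) = 3 + ((L + Z) + 1) = 3 + (1 + L + Z) = 4 + L + Z)
-345*J(10, -15) = -345*(4 - 15 + 10) = -345*(-1) = 345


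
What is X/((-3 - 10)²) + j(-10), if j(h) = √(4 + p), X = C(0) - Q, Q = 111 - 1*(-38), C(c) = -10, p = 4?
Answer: -159/169 + 2*√2 ≈ 1.8876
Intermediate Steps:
Q = 149 (Q = 111 + 38 = 149)
X = -159 (X = -10 - 1*149 = -10 - 149 = -159)
j(h) = 2*√2 (j(h) = √(4 + 4) = √8 = 2*√2)
X/((-3 - 10)²) + j(-10) = -159/(-3 - 10)² + 2*√2 = -159/((-13)²) + 2*√2 = -159/169 + 2*√2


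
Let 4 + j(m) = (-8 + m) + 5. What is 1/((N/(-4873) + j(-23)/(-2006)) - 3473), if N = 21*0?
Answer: -1003/3483404 ≈ -0.00028794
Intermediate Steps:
N = 0
j(m) = -7 + m (j(m) = -4 + ((-8 + m) + 5) = -4 + (-3 + m) = -7 + m)
1/((N/(-4873) + j(-23)/(-2006)) - 3473) = 1/((0/(-4873) + (-7 - 23)/(-2006)) - 3473) = 1/((0*(-1/4873) - 30*(-1/2006)) - 3473) = 1/((0 + 15/1003) - 3473) = 1/(15/1003 - 3473) = 1/(-3483404/1003) = -1003/3483404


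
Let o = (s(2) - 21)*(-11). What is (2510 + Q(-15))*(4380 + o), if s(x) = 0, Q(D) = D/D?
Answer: 11578221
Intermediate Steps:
Q(D) = 1
o = 231 (o = (0 - 21)*(-11) = -21*(-11) = 231)
(2510 + Q(-15))*(4380 + o) = (2510 + 1)*(4380 + 231) = 2511*4611 = 11578221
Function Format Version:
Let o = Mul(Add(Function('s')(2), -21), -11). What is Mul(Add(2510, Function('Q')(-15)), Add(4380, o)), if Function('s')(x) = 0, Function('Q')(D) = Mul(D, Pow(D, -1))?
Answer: 11578221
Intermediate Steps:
Function('Q')(D) = 1
o = 231 (o = Mul(Add(0, -21), -11) = Mul(-21, -11) = 231)
Mul(Add(2510, Function('Q')(-15)), Add(4380, o)) = Mul(Add(2510, 1), Add(4380, 231)) = Mul(2511, 4611) = 11578221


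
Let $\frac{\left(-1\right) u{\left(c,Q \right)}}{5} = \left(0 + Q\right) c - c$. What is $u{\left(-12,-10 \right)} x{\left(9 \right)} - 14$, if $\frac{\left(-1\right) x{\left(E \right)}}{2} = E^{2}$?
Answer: $106906$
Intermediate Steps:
$x{\left(E \right)} = - 2 E^{2}$
$u{\left(c,Q \right)} = 5 c - 5 Q c$ ($u{\left(c,Q \right)} = - 5 \left(\left(0 + Q\right) c - c\right) = - 5 \left(Q c - c\right) = - 5 \left(- c + Q c\right) = 5 c - 5 Q c$)
$u{\left(-12,-10 \right)} x{\left(9 \right)} - 14 = 5 \left(-12\right) \left(1 - -10\right) \left(- 2 \cdot 9^{2}\right) - 14 = 5 \left(-12\right) \left(1 + 10\right) \left(\left(-2\right) 81\right) - 14 = 5 \left(-12\right) 11 \left(-162\right) - 14 = \left(-660\right) \left(-162\right) - 14 = 106920 - 14 = 106906$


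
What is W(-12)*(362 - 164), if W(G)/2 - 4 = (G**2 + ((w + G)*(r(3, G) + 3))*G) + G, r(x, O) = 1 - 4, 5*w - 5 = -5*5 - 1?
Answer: 53856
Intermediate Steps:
w = -21/5 (w = 1 + (-5*5 - 1)/5 = 1 + (-25 - 1)/5 = 1 + (1/5)*(-26) = 1 - 26/5 = -21/5 ≈ -4.2000)
r(x, O) = -3
W(G) = 8 + 2*G + 2*G**2 (W(G) = 8 + 2*((G**2 + ((-21/5 + G)*(-3 + 3))*G) + G) = 8 + 2*((G**2 + ((-21/5 + G)*0)*G) + G) = 8 + 2*((G**2 + 0*G) + G) = 8 + 2*((G**2 + 0) + G) = 8 + 2*(G**2 + G) = 8 + 2*(G + G**2) = 8 + (2*G + 2*G**2) = 8 + 2*G + 2*G**2)
W(-12)*(362 - 164) = (8 + 2*(-12) + 2*(-12)**2)*(362 - 164) = (8 - 24 + 2*144)*198 = (8 - 24 + 288)*198 = 272*198 = 53856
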